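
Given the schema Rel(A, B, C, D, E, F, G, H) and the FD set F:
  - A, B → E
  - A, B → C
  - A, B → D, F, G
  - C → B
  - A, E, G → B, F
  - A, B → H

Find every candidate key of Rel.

{A, B}, {A, C}, {A, E, G}

No FD produces {A}, so it must be in every candidate key.
{A, B}⁺ = {A, B, C, D, E, F, G, H}, which is every attribute, so {A, B} is a candidate key.
{A, C}⁺ = {A, B, C, D, E, F, G, H}, which is every attribute, so {A, C} is a candidate key.
{A, E, G}⁺ = {A, B, C, D, E, F, G, H}, which is every attribute, so {A, E, G} is a candidate key.
No proper subset of any of these is a key, and no other minimal superkey exists.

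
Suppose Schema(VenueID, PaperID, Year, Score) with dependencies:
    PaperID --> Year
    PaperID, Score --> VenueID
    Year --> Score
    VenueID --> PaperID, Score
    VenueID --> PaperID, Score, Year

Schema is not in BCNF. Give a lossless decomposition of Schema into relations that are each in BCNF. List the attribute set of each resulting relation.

{PaperID, VenueID, Year}; {Score, Year}

Candidate keys of the original relation: {PaperID}, {VenueID}.
Within {PaperID, Score, VenueID, Year}: {Year}⁺ ∩ {PaperID, Score, VenueID, Year} = {Score, Year}, not the whole set, so Year --> Score violates BCNF; decompose into {Score, Year} and {PaperID, VenueID, Year}.
{Score, Year} has no BCNF violation.
{PaperID, VenueID, Year} has no BCNF violation.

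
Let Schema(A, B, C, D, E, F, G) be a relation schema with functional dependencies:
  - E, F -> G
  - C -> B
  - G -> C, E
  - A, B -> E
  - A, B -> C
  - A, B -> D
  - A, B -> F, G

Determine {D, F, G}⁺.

{B, C, D, E, F, G}

Start with {D, F, G}.
G -> C, E applies; add {C, E} → now {C, D, E, F, G}.
C -> B applies; add {B} → now {B, C, D, E, F, G}.
No further FD applies.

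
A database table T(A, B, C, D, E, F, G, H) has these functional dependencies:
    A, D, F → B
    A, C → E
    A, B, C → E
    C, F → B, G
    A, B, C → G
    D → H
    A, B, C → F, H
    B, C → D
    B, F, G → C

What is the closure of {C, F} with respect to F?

Start with {C, F}.
C, F → B, G applies; add {B, G} → now {B, C, F, G}.
B, C → D applies; add {D} → now {B, C, D, F, G}.
D → H applies; add {H} → now {B, C, D, F, G, H}.
No further FD applies.

{B, C, D, F, G, H}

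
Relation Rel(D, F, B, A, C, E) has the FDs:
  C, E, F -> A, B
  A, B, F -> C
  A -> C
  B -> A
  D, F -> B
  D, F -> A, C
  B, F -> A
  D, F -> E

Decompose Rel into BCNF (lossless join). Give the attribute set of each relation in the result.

{A, B}; {A, C}; {B, E, F}; {C, D, E, F}

Candidate key of the original relation: {D, F}.
Within {A, B, C, D, E, F}: {C, E, F}⁺ ∩ {A, B, C, D, E, F} = {A, B, C, E, F}, not the whole set, so C, E, F -> A, B violates BCNF; decompose into {A, B, C, E, F} and {C, D, E, F}.
Within {A, B, C, E, F}: {A, B, F}⁺ ∩ {A, B, C, E, F} = {A, B, C, F}, not the whole set, so A, B, F -> C violates BCNF; decompose into {A, B, C, F} and {A, B, E, F}.
Within {A, B, C, F}: {A}⁺ ∩ {A, B, C, F} = {A, C}, not the whole set, so A -> C violates BCNF; decompose into {A, C} and {A, B, F}.
{A, C}: every determinant is a superkey — BCNF.
Within {A, B, F}: {B}⁺ ∩ {A, B, F} = {A, B}, not the whole set, so B -> A violates BCNF; decompose into {A, B} and {B, F}.
{A, B}: every determinant is a superkey — BCNF.
{B, F}: every determinant is a superkey — BCNF.
Within {A, B, E, F}: {B}⁺ ∩ {A, B, E, F} = {A, B}, not the whole set, so B -> A violates BCNF; decompose into {A, B} and {B, E, F}.
{A, B}: every determinant is a superkey — BCNF.
{B, E, F}: every determinant is a superkey — BCNF.
{C, D, E, F}: every determinant is a superkey — BCNF.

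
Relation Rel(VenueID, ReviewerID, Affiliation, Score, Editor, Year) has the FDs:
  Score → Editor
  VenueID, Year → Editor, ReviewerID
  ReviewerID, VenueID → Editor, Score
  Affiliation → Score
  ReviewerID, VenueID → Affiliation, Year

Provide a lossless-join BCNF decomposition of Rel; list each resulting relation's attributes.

Candidate keys of the original relation: {ReviewerID, VenueID}, {VenueID, Year}.
Within {Affiliation, Editor, ReviewerID, Score, VenueID, Year}: {Score}⁺ ∩ {Affiliation, Editor, ReviewerID, Score, VenueID, Year} = {Editor, Score}, not the whole set, so Score → Editor violates BCNF; decompose into {Editor, Score} and {Affiliation, ReviewerID, Score, VenueID, Year}.
{Editor, Score} has no BCNF violation.
Within {Affiliation, ReviewerID, Score, VenueID, Year}: {Affiliation}⁺ ∩ {Affiliation, ReviewerID, Score, VenueID, Year} = {Affiliation, Score}, not the whole set, so Affiliation → Score violates BCNF; decompose into {Affiliation, Score} and {Affiliation, ReviewerID, VenueID, Year}.
{Affiliation, Score} has no BCNF violation.
{Affiliation, ReviewerID, VenueID, Year} has no BCNF violation.

{Affiliation, ReviewerID, VenueID, Year}; {Affiliation, Score}; {Editor, Score}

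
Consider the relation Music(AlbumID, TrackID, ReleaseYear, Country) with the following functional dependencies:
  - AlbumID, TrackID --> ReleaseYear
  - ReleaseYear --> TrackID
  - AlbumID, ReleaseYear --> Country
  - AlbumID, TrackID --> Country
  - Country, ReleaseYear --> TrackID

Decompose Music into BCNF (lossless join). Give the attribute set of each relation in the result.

{AlbumID, Country, ReleaseYear}; {ReleaseYear, TrackID}

Candidate keys of the original relation: {AlbumID, ReleaseYear}, {AlbumID, TrackID}.
In {AlbumID, Country, ReleaseYear, TrackID}, {ReleaseYear} is not a superkey ({ReleaseYear}⁺ restricted to this set is {ReleaseYear, TrackID}), so split on ReleaseYear --> TrackID into {ReleaseYear, TrackID} and {AlbumID, Country, ReleaseYear}.
{ReleaseYear, TrackID} has no BCNF violation.
{AlbumID, Country, ReleaseYear} has no BCNF violation.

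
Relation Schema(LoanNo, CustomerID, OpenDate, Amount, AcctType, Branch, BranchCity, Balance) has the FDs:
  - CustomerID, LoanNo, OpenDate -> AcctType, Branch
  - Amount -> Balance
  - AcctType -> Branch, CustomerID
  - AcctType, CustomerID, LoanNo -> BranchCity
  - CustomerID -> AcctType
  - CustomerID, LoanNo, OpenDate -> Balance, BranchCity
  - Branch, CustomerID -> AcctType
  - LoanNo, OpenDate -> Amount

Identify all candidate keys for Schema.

{AcctType, LoanNo, OpenDate}, {CustomerID, LoanNo, OpenDate}

No FD produces {LoanNo, OpenDate}, so they must be in every candidate key.
{AcctType, LoanNo, OpenDate}⁺ = {AcctType, Amount, Balance, Branch, BranchCity, CustomerID, LoanNo, OpenDate}, which is every attribute, so {AcctType, LoanNo, OpenDate} is a candidate key.
{CustomerID, LoanNo, OpenDate}⁺ = {AcctType, Amount, Balance, Branch, BranchCity, CustomerID, LoanNo, OpenDate}, which is every attribute, so {CustomerID, LoanNo, OpenDate} is a candidate key.
No proper subset of any of these is a key, and no other minimal superkey exists.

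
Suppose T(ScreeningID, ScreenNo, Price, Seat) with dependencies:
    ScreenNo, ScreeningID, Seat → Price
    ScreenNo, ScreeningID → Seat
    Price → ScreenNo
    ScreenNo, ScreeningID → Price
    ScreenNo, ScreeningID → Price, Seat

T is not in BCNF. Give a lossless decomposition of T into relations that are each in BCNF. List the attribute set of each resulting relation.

{Price, ScreenNo}; {Price, ScreeningID, Seat}

Candidate keys of the original relation: {Price, ScreeningID}, {ScreenNo, ScreeningID}.
{Price, ScreenNo, ScreeningID, Seat}: {Price} determines {Price, ScreenNo} here but is not a superkey — split on Price → ScreenNo, giving {Price, ScreenNo} and {Price, ScreeningID, Seat}.
{Price, ScreenNo}: every determinant is a superkey — BCNF.
{Price, ScreeningID, Seat}: every determinant is a superkey — BCNF.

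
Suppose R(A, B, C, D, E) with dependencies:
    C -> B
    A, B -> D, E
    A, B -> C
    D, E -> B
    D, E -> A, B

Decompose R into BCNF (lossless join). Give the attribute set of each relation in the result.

Candidate keys of the original relation: {A, B}, {A, C}, {D, E}.
{A, B, C, D, E}: {C} determines {B, C} here but is not a superkey — split on C -> B, giving {B, C} and {A, C, D, E}.
{B, C}: every determinant is a superkey — BCNF.
{A, C, D, E}: every determinant is a superkey — BCNF.

{A, C, D, E}; {B, C}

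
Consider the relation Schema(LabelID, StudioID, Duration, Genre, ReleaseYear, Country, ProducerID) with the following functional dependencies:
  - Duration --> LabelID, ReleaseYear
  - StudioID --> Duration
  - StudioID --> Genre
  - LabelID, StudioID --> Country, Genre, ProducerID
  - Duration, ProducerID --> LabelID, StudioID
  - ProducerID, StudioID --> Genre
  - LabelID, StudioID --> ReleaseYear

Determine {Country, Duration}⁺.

{Country, Duration, LabelID, ReleaseYear}

Start with {Country, Duration}.
Duration --> LabelID, ReleaseYear applies; add {LabelID, ReleaseYear} → now {Country, Duration, LabelID, ReleaseYear}.
No further FD applies.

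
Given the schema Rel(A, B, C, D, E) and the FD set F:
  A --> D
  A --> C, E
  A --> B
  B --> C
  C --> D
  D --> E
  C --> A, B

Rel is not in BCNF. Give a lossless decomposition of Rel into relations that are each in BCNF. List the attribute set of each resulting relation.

{A, B, C, D}; {D, E}

Candidate keys of the original relation: {A}, {B}, {C}.
In {A, B, C, D, E}, {D} is not a superkey ({D}⁺ restricted to this set is {D, E}), so split on D --> E into {D, E} and {A, B, C, D}.
{D, E}: every determinant is a superkey — BCNF.
{A, B, C, D}: every determinant is a superkey — BCNF.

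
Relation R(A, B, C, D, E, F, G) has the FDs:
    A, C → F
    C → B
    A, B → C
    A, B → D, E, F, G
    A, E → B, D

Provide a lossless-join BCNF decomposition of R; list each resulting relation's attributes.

{A, C, D, E, F, G}; {B, C}

Candidate keys of the original relation: {A, B}, {A, C}, {A, E}.
In {A, B, C, D, E, F, G}, {C} is not a superkey ({C}⁺ restricted to this set is {B, C}), so split on C → B into {B, C} and {A, C, D, E, F, G}.
{B, C}: every determinant is a superkey — BCNF.
{A, C, D, E, F, G}: every determinant is a superkey — BCNF.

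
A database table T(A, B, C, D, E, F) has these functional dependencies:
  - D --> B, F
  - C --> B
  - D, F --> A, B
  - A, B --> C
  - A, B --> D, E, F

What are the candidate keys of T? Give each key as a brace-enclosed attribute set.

{A, B}, {A, C}, {D}

{D}⁺ = {A, B, C, D, E, F}, which is every attribute, so {D} is a candidate key.
{A, B}⁺ = {A, B, C, D, E, F}, which is every attribute, so {A, B} is a candidate key.
{A, C}⁺ = {A, B, C, D, E, F}, which is every attribute, so {A, C} is a candidate key.
No proper subset of any of these is a key, and no other minimal superkey exists.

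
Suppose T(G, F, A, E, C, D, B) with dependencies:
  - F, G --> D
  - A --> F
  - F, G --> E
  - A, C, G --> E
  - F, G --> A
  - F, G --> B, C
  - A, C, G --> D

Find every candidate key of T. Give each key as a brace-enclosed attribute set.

No FD produces {G}, so it must be in every candidate key.
{A, G}⁺ = {A, B, C, D, E, F, G}, which is every attribute, so {A, G} is a candidate key.
{F, G}⁺ = {A, B, C, D, E, F, G}, which is every attribute, so {F, G} is a candidate key.
These are minimal and exhaustive — every other superkey contains one of them.

{A, G}, {F, G}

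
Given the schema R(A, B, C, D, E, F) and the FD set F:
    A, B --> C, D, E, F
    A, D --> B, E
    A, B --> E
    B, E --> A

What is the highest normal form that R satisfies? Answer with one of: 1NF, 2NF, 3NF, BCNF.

Candidate keys: {A, B}, {A, D}, {B, E}. Prime attributes: {A, B, D, E}.
Every FD has a superkey on the left, so the relation is in BCNF.

BCNF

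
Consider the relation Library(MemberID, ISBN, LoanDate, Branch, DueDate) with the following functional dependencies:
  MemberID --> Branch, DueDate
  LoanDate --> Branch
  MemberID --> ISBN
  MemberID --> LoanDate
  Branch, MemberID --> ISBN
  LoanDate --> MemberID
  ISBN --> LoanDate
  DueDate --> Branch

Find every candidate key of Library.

{ISBN}⁺ = {Branch, DueDate, ISBN, LoanDate, MemberID}, which is every attribute, so {ISBN} is a candidate key.
{LoanDate}⁺ = {Branch, DueDate, ISBN, LoanDate, MemberID}, which is every attribute, so {LoanDate} is a candidate key.
{MemberID}⁺ = {Branch, DueDate, ISBN, LoanDate, MemberID}, which is every attribute, so {MemberID} is a candidate key.
These are minimal and exhaustive — every other superkey contains one of them.

{ISBN}, {LoanDate}, {MemberID}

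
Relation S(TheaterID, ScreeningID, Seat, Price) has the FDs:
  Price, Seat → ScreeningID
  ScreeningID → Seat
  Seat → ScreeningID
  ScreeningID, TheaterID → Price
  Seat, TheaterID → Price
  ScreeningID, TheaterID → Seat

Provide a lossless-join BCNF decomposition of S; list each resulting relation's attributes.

{Price, ScreeningID}; {Price, Seat, TheaterID}; {ScreeningID, Seat}

Candidate keys of the original relation: {ScreeningID, TheaterID}, {Seat, TheaterID}.
Within {Price, ScreeningID, Seat, TheaterID}: {Price, Seat}⁺ ∩ {Price, ScreeningID, Seat, TheaterID} = {Price, ScreeningID, Seat}, not the whole set, so Price, Seat → ScreeningID violates BCNF; decompose into {Price, ScreeningID, Seat} and {Price, Seat, TheaterID}.
Within {Price, ScreeningID, Seat}: {ScreeningID}⁺ ∩ {Price, ScreeningID, Seat} = {ScreeningID, Seat}, not the whole set, so ScreeningID → Seat violates BCNF; decompose into {ScreeningID, Seat} and {Price, ScreeningID}.
{ScreeningID, Seat} has no BCNF violation.
{Price, ScreeningID} has no BCNF violation.
{Price, Seat, TheaterID} has no BCNF violation.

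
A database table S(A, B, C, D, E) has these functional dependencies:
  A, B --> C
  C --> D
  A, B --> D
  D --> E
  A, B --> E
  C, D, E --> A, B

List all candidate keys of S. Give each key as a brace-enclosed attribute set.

{C}⁺ = {A, B, C, D, E}, which is every attribute, so {C} is a candidate key.
{A, B}⁺ = {A, B, C, D, E}, which is every attribute, so {A, B} is a candidate key.
These are minimal and exhaustive — every other superkey contains one of them.

{A, B}, {C}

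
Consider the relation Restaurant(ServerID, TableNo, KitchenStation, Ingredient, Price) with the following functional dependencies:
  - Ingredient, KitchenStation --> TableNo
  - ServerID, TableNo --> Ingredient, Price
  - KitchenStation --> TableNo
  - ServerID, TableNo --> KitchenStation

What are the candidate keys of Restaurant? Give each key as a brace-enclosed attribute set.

{ServerID} never appears on the right of any FD, so every key must include it.
{KitchenStation, ServerID} is a candidate key since {KitchenStation, ServerID}⁺ = {Ingredient, KitchenStation, Price, ServerID, TableNo} covers every attribute.
{ServerID, TableNo} is a candidate key since {ServerID, TableNo}⁺ = {Ingredient, KitchenStation, Price, ServerID, TableNo} covers every attribute.
No proper subset of any of these is a key, and no other minimal superkey exists.

{KitchenStation, ServerID}, {ServerID, TableNo}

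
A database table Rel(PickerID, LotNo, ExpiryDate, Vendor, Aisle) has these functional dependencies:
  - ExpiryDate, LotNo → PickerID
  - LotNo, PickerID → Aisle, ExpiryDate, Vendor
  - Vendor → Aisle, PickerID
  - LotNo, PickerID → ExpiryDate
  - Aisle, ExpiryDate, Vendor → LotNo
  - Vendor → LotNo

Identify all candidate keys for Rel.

{Vendor}⁺ = {Aisle, ExpiryDate, LotNo, PickerID, Vendor} — all of the relation — so {Vendor} is a candidate key.
{ExpiryDate, LotNo}⁺ = {Aisle, ExpiryDate, LotNo, PickerID, Vendor} — all of the relation — so {ExpiryDate, LotNo} is a candidate key.
{LotNo, PickerID}⁺ = {Aisle, ExpiryDate, LotNo, PickerID, Vendor} — all of the relation — so {LotNo, PickerID} is a candidate key.
These are minimal and exhaustive — every other superkey contains one of them.

{ExpiryDate, LotNo}, {LotNo, PickerID}, {Vendor}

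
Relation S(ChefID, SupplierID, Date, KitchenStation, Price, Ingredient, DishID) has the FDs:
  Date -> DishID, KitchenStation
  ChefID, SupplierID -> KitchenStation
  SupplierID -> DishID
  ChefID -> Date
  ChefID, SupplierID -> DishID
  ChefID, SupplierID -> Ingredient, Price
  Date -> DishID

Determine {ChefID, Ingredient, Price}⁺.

Start with {ChefID, Ingredient, Price}.
ChefID -> Date applies; add {Date} → now {ChefID, Date, Ingredient, Price}.
Date -> DishID applies; add {DishID} → now {ChefID, Date, DishID, Ingredient, Price}.
Date -> DishID, KitchenStation applies; add {KitchenStation} → now {ChefID, Date, DishID, Ingredient, KitchenStation, Price}.
No further FD applies.

{ChefID, Date, DishID, Ingredient, KitchenStation, Price}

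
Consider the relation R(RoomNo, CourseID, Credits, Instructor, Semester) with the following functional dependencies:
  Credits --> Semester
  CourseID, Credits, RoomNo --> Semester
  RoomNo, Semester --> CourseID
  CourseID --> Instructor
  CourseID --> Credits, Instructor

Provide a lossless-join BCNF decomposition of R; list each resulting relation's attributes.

{CourseID, Credits, Instructor}; {CourseID, RoomNo}; {Credits, Semester}

Candidate keys of the original relation: {CourseID, RoomNo}, {Credits, RoomNo}, {RoomNo, Semester}.
Within {CourseID, Credits, Instructor, RoomNo, Semester}: {Credits}⁺ ∩ {CourseID, Credits, Instructor, RoomNo, Semester} = {Credits, Semester}, not the whole set, so Credits --> Semester violates BCNF; decompose into {Credits, Semester} and {CourseID, Credits, Instructor, RoomNo}.
{Credits, Semester} is in BCNF.
Within {CourseID, Credits, Instructor, RoomNo}: {CourseID}⁺ ∩ {CourseID, Credits, Instructor, RoomNo} = {CourseID, Credits, Instructor}, not the whole set, so CourseID --> Credits, Instructor violates BCNF; decompose into {CourseID, Credits, Instructor} and {CourseID, RoomNo}.
{CourseID, Credits, Instructor} is in BCNF.
{CourseID, RoomNo} is in BCNF.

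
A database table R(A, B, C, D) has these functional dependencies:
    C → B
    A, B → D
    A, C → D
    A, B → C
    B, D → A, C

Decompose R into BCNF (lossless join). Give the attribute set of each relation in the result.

Candidate keys of the original relation: {A, B}, {A, C}, {B, D}, {C, D}.
Within {A, B, C, D}: {C}⁺ ∩ {A, B, C, D} = {B, C}, not the whole set, so C → B violates BCNF; decompose into {B, C} and {A, C, D}.
{B, C} has no BCNF violation.
{A, C, D} has no BCNF violation.

{A, C, D}; {B, C}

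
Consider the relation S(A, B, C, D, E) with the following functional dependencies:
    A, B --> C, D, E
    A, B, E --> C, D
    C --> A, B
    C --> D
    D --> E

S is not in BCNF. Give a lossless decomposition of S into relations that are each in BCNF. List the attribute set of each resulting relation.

Candidate keys of the original relation: {A, B}, {C}.
Within {A, B, C, D, E}: {D}⁺ ∩ {A, B, C, D, E} = {D, E}, not the whole set, so D --> E violates BCNF; decompose into {D, E} and {A, B, C, D}.
{D, E}: every determinant is a superkey — BCNF.
{A, B, C, D}: every determinant is a superkey — BCNF.

{A, B, C, D}; {D, E}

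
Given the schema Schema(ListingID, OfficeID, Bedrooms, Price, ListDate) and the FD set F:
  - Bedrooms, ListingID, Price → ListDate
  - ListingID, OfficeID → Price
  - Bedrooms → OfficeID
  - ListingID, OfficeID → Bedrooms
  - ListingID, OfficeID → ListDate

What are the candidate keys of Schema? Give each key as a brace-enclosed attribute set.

{Bedrooms, ListingID}, {ListingID, OfficeID}

{ListingID} never appears on the right of any FD, so every key must include it.
Closure of {Bedrooms, ListingID} is {Bedrooms, ListDate, ListingID, OfficeID, Price}, the whole schema; {Bedrooms, ListingID} is a candidate key.
Closure of {ListingID, OfficeID} is {Bedrooms, ListDate, ListingID, OfficeID, Price}, the whole schema; {ListingID, OfficeID} is a candidate key.
These are minimal and exhaustive — every other superkey contains one of them.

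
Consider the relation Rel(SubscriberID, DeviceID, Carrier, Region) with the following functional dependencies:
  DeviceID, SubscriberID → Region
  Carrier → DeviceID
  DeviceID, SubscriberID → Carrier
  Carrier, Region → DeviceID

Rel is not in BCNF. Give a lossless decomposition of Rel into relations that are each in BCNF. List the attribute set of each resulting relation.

Candidate keys of the original relation: {Carrier, SubscriberID}, {DeviceID, SubscriberID}.
Within {Carrier, DeviceID, Region, SubscriberID}: {Carrier}⁺ ∩ {Carrier, DeviceID, Region, SubscriberID} = {Carrier, DeviceID}, not the whole set, so Carrier → DeviceID violates BCNF; decompose into {Carrier, DeviceID} and {Carrier, Region, SubscriberID}.
{Carrier, DeviceID} is in BCNF.
{Carrier, Region, SubscriberID} is in BCNF.

{Carrier, DeviceID}; {Carrier, Region, SubscriberID}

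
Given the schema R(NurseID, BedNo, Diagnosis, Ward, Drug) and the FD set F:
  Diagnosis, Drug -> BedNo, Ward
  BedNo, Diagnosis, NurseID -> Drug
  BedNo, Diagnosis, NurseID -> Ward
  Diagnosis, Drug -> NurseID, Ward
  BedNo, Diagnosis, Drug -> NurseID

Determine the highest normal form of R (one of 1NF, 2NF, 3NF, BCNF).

Candidate keys: {BedNo, Diagnosis, NurseID}, {Diagnosis, Drug}. Prime attributes: {BedNo, Diagnosis, Drug, NurseID}.
Every FD has a superkey on the left, so the relation is in BCNF.

BCNF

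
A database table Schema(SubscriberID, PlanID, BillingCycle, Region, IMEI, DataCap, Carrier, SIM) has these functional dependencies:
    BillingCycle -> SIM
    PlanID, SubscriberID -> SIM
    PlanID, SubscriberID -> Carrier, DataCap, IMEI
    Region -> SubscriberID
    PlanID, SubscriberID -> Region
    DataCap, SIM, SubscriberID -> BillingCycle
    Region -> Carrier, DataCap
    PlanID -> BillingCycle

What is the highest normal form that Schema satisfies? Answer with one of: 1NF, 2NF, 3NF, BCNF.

Candidate keys: {PlanID, Region}, {PlanID, SubscriberID}. Prime attributes: {PlanID, Region, SubscriberID}.
BillingCycle -> SIM: {BillingCycle}⁺ = {BillingCycle, SIM}, which is not all of the attributes, so the left side is not a superkey — BCNF is violated.
BillingCycle -> SIM has non-prime {SIM} on the right and a non-superkey on the left, so 3NF fails.
Since {PlanID} ⊂ {PlanID, Region} and {PlanID}⁺ ⊇ {BillingCycle, SIM} with {BillingCycle, SIM} non-prime, there is a partial dependency; 2NF fails.

1NF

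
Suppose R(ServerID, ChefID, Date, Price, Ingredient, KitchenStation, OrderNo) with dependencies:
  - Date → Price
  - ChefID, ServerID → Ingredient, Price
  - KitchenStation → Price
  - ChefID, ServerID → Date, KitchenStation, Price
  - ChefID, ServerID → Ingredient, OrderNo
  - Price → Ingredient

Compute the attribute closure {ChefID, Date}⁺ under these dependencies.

{ChefID, Date, Ingredient, Price}

Start with {ChefID, Date}.
Date → Price applies; add {Price} → now {ChefID, Date, Price}.
Price → Ingredient applies; add {Ingredient} → now {ChefID, Date, Ingredient, Price}.
No further FD applies.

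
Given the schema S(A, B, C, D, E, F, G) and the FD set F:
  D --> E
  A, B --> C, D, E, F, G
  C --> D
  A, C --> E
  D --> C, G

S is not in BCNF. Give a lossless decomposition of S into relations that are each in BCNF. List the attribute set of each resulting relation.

Candidate key of the original relation: {A, B}.
Within {A, B, C, D, E, F, G}: {D}⁺ ∩ {A, B, C, D, E, F, G} = {C, D, E, G}, not the whole set, so D --> C, E, G violates BCNF; decompose into {C, D, E, G} and {A, B, D, F}.
{C, D, E, G}: every determinant is a superkey — BCNF.
{A, B, D, F}: every determinant is a superkey — BCNF.

{A, B, D, F}; {C, D, E, G}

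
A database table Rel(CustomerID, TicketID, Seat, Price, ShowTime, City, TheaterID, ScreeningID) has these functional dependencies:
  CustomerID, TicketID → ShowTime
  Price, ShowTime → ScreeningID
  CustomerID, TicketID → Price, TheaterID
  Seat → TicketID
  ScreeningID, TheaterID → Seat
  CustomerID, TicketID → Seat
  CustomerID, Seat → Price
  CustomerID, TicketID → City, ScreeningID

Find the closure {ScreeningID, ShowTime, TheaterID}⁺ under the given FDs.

{ScreeningID, Seat, ShowTime, TheaterID, TicketID}

Start with {ScreeningID, ShowTime, TheaterID}.
ScreeningID, TheaterID → Seat applies; add {Seat} → now {ScreeningID, Seat, ShowTime, TheaterID}.
Seat → TicketID applies; add {TicketID} → now {ScreeningID, Seat, ShowTime, TheaterID, TicketID}.
No further FD applies.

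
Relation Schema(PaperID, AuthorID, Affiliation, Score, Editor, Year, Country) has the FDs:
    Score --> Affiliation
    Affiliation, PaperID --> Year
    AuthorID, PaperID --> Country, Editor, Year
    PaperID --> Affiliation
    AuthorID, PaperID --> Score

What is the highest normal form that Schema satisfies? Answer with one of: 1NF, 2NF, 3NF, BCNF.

Candidate key: {AuthorID, PaperID}. Prime attributes: {AuthorID, PaperID}.
Score --> Affiliation breaks BCNF: {Score}⁺ = {Affiliation, Score}, so {Score} is not a superkey.
Score --> Affiliation determines the non-prime attribute {Affiliation} from a non-superkey — 3NF is violated.
{PaperID} is a proper subset of the key {AuthorID, PaperID}, and {PaperID}⁺ contains the non-prime attributes {Affiliation, Year} — a partial dependency, so 2NF is violated.

1NF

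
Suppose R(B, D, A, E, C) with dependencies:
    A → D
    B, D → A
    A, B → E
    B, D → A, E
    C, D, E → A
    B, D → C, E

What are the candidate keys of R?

{A, B}, {B, D}

Attributes never on any right-hand side: {B} — every candidate key must contain it.
{A, B}⁺ = {A, B, C, D, E}, which is every attribute, so {A, B} is a candidate key.
{B, D}⁺ = {A, B, C, D, E}, which is every attribute, so {B, D} is a candidate key.
These are minimal and exhaustive — every other superkey contains one of them.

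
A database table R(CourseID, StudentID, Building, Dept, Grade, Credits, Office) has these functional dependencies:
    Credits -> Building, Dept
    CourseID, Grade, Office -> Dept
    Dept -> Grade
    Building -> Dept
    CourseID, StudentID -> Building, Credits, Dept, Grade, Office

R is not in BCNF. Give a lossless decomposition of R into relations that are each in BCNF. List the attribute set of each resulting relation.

Candidate key of the original relation: {CourseID, StudentID}.
{Building, CourseID, Credits, Dept, Grade, Office, StudentID}: {Credits} determines {Building, Credits, Dept, Grade} here but is not a superkey — split on Credits -> Building, Dept, Grade, giving {Building, Credits, Dept, Grade} and {CourseID, Credits, Office, StudentID}.
{Building, Credits, Dept, Grade}: {Dept} determines {Dept, Grade} here but is not a superkey — split on Dept -> Grade, giving {Dept, Grade} and {Building, Credits, Dept}.
{Dept, Grade}: every determinant is a superkey — BCNF.
{Building, Credits, Dept}: {Building} determines {Building, Dept} here but is not a superkey — split on Building -> Dept, giving {Building, Dept} and {Building, Credits}.
{Building, Dept}: every determinant is a superkey — BCNF.
{Building, Credits}: every determinant is a superkey — BCNF.
{CourseID, Credits, Office, StudentID}: every determinant is a superkey — BCNF.

{Building, Credits}; {Building, Dept}; {CourseID, Credits, Office, StudentID}; {Dept, Grade}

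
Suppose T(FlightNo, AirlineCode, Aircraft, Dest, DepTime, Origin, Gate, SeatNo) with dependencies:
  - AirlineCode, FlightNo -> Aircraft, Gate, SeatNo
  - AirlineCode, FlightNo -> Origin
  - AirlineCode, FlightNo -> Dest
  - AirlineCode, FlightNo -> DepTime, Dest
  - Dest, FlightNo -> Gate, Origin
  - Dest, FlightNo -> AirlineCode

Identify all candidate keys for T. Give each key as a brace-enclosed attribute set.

{AirlineCode, FlightNo}, {Dest, FlightNo}

Attributes never on any right-hand side: {FlightNo} — every candidate key must contain it.
{AirlineCode, FlightNo}⁺ = {Aircraft, AirlineCode, DepTime, Dest, FlightNo, Gate, Origin, SeatNo} — all of the relation — so {AirlineCode, FlightNo} is a candidate key.
{Dest, FlightNo}⁺ = {Aircraft, AirlineCode, DepTime, Dest, FlightNo, Gate, Origin, SeatNo} — all of the relation — so {Dest, FlightNo} is a candidate key.
Any other superkey properly contains one of these, so there are no further candidate keys.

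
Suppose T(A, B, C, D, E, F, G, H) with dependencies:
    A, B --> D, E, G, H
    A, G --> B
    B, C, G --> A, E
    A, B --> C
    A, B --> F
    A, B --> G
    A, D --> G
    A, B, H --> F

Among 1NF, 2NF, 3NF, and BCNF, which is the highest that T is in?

BCNF

Candidate keys: {A, B}, {A, D}, {A, G}, {B, C, G}. Prime attributes: {A, B, C, D, G}.
The left-hand side of every FD is a superkey, so BCNF is satisfied.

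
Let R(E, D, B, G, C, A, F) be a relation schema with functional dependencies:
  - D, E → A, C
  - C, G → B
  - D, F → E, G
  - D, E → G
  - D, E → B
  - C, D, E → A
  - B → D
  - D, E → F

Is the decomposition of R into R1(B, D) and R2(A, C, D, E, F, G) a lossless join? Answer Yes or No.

The shared attributes are {D} and {D}⁺ = {D}.
The closure covers neither R1 nor R2 entirely; the join is not lossless.

No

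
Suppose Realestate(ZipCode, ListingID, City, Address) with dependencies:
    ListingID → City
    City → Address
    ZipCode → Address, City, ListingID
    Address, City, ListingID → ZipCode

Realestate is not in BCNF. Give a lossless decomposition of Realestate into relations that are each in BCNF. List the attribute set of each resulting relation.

Candidate keys of the original relation: {ListingID}, {ZipCode}.
Within {Address, City, ListingID, ZipCode}: {City}⁺ ∩ {Address, City, ListingID, ZipCode} = {Address, City}, not the whole set, so City → Address violates BCNF; decompose into {Address, City} and {City, ListingID, ZipCode}.
{Address, City} is in BCNF.
{City, ListingID, ZipCode} is in BCNF.

{Address, City}; {City, ListingID, ZipCode}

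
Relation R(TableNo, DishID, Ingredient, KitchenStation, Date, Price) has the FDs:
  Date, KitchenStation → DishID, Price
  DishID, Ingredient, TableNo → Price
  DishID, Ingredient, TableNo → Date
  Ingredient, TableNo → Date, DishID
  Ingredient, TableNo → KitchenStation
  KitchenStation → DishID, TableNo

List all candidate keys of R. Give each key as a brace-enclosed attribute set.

No FD produces {Ingredient}, so it must be in every candidate key.
{Ingredient, KitchenStation}⁺ = {Date, DishID, Ingredient, KitchenStation, Price, TableNo} — all of the relation — so {Ingredient, KitchenStation} is a candidate key.
{Ingredient, TableNo}⁺ = {Date, DishID, Ingredient, KitchenStation, Price, TableNo} — all of the relation — so {Ingredient, TableNo} is a candidate key.
These are minimal and exhaustive — every other superkey contains one of them.

{Ingredient, KitchenStation}, {Ingredient, TableNo}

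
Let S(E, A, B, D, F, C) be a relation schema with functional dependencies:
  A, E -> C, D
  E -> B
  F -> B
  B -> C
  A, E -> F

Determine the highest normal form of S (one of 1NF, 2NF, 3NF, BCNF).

1NF

Candidate key: {A, E}. Prime attributes: {A, E}.
For E -> B we have {E}⁺ = {B, C, E}; {E} is not a superkey, so BCNF fails.
E -> B determines the non-prime attribute {B} from a non-superkey — 3NF is violated.
The proper key subset {E} of {A, E} determines non-prime {B, C}, so the relation is not even in 2NF.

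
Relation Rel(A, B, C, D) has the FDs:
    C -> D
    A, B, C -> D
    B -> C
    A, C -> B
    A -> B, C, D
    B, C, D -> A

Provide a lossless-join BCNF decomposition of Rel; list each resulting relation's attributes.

{A, B, C}; {C, D}

Candidate keys of the original relation: {A}, {B}.
In {A, B, C, D}, {C} is not a superkey ({C}⁺ restricted to this set is {C, D}), so split on C -> D into {C, D} and {A, B, C}.
{C, D} has no BCNF violation.
{A, B, C} has no BCNF violation.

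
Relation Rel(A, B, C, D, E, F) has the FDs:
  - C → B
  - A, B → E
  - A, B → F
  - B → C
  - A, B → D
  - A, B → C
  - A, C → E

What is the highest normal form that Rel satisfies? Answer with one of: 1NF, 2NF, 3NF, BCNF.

3NF

Candidate keys: {A, B}, {A, C}. Prime attributes: {A, B, C}.
C → B breaks BCNF: {C}⁺ = {B, C}, so {C} is not a superkey.
Since {B} ⊆ prime attributes and every other non-superkey FD also has a prime right side, the schema is in 3NF.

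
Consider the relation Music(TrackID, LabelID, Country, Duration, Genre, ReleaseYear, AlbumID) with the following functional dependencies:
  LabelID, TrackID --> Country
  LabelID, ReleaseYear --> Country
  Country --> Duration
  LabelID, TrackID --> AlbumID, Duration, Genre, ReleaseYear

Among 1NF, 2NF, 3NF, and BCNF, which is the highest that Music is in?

2NF

Candidate key: {LabelID, TrackID}. Prime attributes: {LabelID, TrackID}.
For LabelID, ReleaseYear --> Country we have {LabelID, ReleaseYear}⁺ = {Country, Duration, LabelID, ReleaseYear}; {LabelID, ReleaseYear} is not a superkey, so BCNF fails.
Because {Country} is non-prime and the left side of LabelID, ReleaseYear --> Country is not a superkey, the relation is not in 3NF.
No non-prime attribute depends on a proper subset of any candidate key, so 2NF holds.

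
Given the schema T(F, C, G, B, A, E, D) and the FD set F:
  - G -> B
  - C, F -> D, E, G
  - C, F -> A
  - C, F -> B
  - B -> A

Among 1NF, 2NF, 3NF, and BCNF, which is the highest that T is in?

2NF

Candidate key: {C, F}. Prime attributes: {C, F}.
G -> B: {G}⁺ = {A, B, G}, which is not all of the attributes, so the left side is not a superkey — BCNF is violated.
G -> B determines the non-prime attribute {B} from a non-superkey — 3NF is violated.
No non-prime attribute depends on a proper subset of any candidate key, so 2NF holds.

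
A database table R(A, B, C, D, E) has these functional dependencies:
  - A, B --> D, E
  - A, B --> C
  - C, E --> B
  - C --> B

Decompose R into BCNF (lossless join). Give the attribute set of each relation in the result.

Candidate keys of the original relation: {A, B}, {A, C}.
{A, B, C, D, E}: {C, E} determines {B, C, E} here but is not a superkey — split on C, E --> B, giving {B, C, E} and {A, C, D, E}.
{B, C, E}: {C} determines {B, C} here but is not a superkey — split on C --> B, giving {B, C} and {C, E}.
{B, C}: every determinant is a superkey — BCNF.
{C, E}: every determinant is a superkey — BCNF.
{A, C, D, E}: every determinant is a superkey — BCNF.

{A, C, D, E}; {B, C}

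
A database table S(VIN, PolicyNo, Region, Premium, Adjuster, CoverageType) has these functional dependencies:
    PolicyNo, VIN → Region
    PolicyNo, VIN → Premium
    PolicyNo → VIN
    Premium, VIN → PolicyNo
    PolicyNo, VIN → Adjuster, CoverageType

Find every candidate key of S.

{PolicyNo}, {Premium, VIN}

{PolicyNo}⁺ = {Adjuster, CoverageType, PolicyNo, Premium, Region, VIN}, which is every attribute, so {PolicyNo} is a candidate key.
{Premium, VIN}⁺ = {Adjuster, CoverageType, PolicyNo, Premium, Region, VIN}, which is every attribute, so {Premium, VIN} is a candidate key.
Any other superkey properly contains one of these, so there are no further candidate keys.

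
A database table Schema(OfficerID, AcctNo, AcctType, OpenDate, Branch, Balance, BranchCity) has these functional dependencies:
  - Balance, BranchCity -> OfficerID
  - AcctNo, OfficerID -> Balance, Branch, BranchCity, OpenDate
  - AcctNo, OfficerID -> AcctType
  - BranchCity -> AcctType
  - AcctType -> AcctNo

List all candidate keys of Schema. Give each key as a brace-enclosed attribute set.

{AcctNo, OfficerID} is a candidate key since {AcctNo, OfficerID}⁺ = {AcctNo, AcctType, Balance, Branch, BranchCity, OfficerID, OpenDate} covers every attribute.
{AcctType, OfficerID} is a candidate key since {AcctType, OfficerID}⁺ = {AcctNo, AcctType, Balance, Branch, BranchCity, OfficerID, OpenDate} covers every attribute.
{Balance, BranchCity} is a candidate key since {Balance, BranchCity}⁺ = {AcctNo, AcctType, Balance, Branch, BranchCity, OfficerID, OpenDate} covers every attribute.
{BranchCity, OfficerID} is a candidate key since {BranchCity, OfficerID}⁺ = {AcctNo, AcctType, Balance, Branch, BranchCity, OfficerID, OpenDate} covers every attribute.
These are minimal and exhaustive — every other superkey contains one of them.

{AcctNo, OfficerID}, {AcctType, OfficerID}, {Balance, BranchCity}, {BranchCity, OfficerID}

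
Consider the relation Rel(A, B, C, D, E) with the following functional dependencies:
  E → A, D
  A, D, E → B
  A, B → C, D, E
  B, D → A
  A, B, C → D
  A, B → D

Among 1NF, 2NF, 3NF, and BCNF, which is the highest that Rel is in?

BCNF

Candidate keys: {A, B}, {B, D}, {E}. Prime attributes: {A, B, D, E}.
Each dependency's left side is a superkey — BCNF holds.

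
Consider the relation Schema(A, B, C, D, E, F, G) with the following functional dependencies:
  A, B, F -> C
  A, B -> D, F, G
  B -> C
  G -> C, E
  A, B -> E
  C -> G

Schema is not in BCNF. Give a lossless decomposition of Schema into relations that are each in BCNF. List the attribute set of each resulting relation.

{A, B, D, F}; {B, G}; {C, E, G}

Candidate key of the original relation: {A, B}.
Within {A, B, C, D, E, F, G}: {B}⁺ ∩ {A, B, C, D, E, F, G} = {B, C, E, G}, not the whole set, so B -> C, E, G violates BCNF; decompose into {B, C, E, G} and {A, B, D, F}.
Within {B, C, E, G}: {G}⁺ ∩ {B, C, E, G} = {C, E, G}, not the whole set, so G -> C, E violates BCNF; decompose into {C, E, G} and {B, G}.
{C, E, G} is in BCNF.
{B, G} is in BCNF.
{A, B, D, F} is in BCNF.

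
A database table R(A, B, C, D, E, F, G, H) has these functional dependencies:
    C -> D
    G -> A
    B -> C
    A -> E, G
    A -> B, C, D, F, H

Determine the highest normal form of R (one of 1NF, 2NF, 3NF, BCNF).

2NF

Candidate keys: {A}, {G}. Prime attributes: {A, G}.
For C -> D we have {C}⁺ = {C, D}; {C} is not a superkey, so BCNF fails.
Because {D} is non-prime and the left side of C -> D is not a superkey, the relation is not in 3NF.
With only single-attribute keys there can be no partial dependency, so 2NF holds.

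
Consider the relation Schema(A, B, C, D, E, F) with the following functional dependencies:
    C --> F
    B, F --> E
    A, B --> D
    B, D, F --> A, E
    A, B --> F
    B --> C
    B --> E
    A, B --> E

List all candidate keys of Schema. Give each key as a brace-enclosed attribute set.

Attributes never on any right-hand side: {B} — every candidate key must contain it.
{A, B}⁺ = {A, B, C, D, E, F}, which is every attribute, so {A, B} is a candidate key.
{B, D}⁺ = {A, B, C, D, E, F}, which is every attribute, so {B, D} is a candidate key.
Any other superkey properly contains one of these, so there are no further candidate keys.

{A, B}, {B, D}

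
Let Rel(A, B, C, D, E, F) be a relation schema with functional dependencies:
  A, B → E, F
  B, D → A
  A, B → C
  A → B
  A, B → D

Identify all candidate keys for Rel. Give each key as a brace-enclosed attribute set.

Closure of {A} is {A, B, C, D, E, F}, the whole schema; {A} is a candidate key.
Closure of {B, D} is {A, B, C, D, E, F}, the whole schema; {B, D} is a candidate key.
Any other superkey properly contains one of these, so there are no further candidate keys.

{A}, {B, D}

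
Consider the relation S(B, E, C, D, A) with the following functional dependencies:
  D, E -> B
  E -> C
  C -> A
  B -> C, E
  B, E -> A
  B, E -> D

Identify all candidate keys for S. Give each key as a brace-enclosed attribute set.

{B}, {D, E}

{B}⁺ = {A, B, C, D, E}, which is every attribute, so {B} is a candidate key.
{D, E}⁺ = {A, B, C, D, E}, which is every attribute, so {D, E} is a candidate key.
Any other superkey properly contains one of these, so there are no further candidate keys.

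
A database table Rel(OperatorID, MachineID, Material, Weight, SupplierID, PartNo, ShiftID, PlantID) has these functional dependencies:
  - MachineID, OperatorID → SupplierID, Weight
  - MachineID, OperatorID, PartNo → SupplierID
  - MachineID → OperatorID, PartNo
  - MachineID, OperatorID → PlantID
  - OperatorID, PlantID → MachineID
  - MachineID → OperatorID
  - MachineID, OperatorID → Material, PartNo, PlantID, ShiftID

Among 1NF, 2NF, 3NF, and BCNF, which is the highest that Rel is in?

Candidate keys: {MachineID}, {OperatorID, PlantID}. Prime attributes: {MachineID, OperatorID, PlantID}.
The left-hand side of every FD is a superkey, so BCNF is satisfied.

BCNF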